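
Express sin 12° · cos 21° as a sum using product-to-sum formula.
sin 12° cos 21° = (1/2)[sin(12°+21°) + sin(12°-21°)]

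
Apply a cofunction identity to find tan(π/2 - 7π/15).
tan(π/2 - 7π/15) = cot(7π/15) = 0.1051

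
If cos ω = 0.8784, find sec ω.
sec ω = 1/cos ω = 1.138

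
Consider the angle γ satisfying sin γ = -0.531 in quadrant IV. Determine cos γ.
cos γ = √(1 - sin²γ) = 0.8474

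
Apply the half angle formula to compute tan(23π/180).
tan(23π/180) = sin 23π/90 / (1 + cos 23π/90) = 0.4245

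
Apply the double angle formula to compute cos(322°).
cos(322°) = cos²161° - sin²161° = 0.788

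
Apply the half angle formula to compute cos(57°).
cos(57°) = √((1 + cos 114°)/2) = 0.5446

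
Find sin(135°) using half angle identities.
sin(135°) = √((1 - cos 270°)/2) = √2/2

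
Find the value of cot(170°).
cot(170°) = -5.671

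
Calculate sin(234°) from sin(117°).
sin(234°) = 2 sin 117° cos 117° = -0.809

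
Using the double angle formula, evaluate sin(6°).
sin(6°) = 2 sin 3° cos 3° = 0.1045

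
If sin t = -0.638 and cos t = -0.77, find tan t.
tan t = sin t / cos t = 0.8286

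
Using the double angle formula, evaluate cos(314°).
cos(314°) = cos²157° - sin²157° = 0.6947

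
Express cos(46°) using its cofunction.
cos(46°) = sin(90° - 46°) = sin(44°)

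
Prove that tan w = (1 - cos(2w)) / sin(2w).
RHS = 2sin²w / (2 sin w cos w) = sin w/cos w = tan w = LHS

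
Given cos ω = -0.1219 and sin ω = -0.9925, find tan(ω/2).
tan(ω/2) = sin ω / (1 + cos ω) = -1.13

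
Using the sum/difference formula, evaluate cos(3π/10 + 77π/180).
cos(3π/10 + 77π/180) = cos 3π/10 cos 77π/180 - sin 3π/10 sin 77π/180 = -0.6561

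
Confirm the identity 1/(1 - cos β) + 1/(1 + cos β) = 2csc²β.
LHS = [(1 + cos β) + (1 - cos β)] / [(1 - cos β)(1 + cos β)] = 2/(1 - cos²β) = 2/sin²β = 2csc²β = RHS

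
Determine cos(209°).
cos(209°) = -0.8746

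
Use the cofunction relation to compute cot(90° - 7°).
cot(90° - 7°) = tan(7°) = 0.1228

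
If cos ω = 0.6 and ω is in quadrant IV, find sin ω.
sin ω = -0.8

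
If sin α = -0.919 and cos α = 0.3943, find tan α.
tan α = sin α / cos α = -2.331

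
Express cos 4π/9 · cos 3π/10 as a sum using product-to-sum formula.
cos 4π/9 cos 3π/10 = (1/2)[cos(4π/9-3π/10) + cos(4π/9+3π/10)]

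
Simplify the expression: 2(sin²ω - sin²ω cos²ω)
2(sin²ω - sin²ω cos²ω) = 2(sin⁴ω) (using Factoring)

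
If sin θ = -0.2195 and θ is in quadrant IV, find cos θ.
cos θ = 0.9756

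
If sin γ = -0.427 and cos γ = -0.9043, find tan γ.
tan γ = sin γ / cos γ = 0.4722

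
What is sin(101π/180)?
sin(101π/180) = 0.9816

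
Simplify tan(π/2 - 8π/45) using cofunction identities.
tan(π/2 - 8π/45) = cot(8π/45)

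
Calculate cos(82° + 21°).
cos(82° + 21°) = cos 82° cos 21° - sin 82° sin 21° = -0.225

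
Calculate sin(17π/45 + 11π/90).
sin(17π/45 + 11π/90) = sin 17π/45 cos 11π/90 + cos 17π/45 sin 11π/90 = 1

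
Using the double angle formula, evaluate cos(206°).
cos(206°) = 2cos²103° - 1 = -0.8988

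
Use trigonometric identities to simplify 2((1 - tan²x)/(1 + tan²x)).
2((1 - tan²x)/(1 + tan²x)) = 2(cos(2x)) (using Double angle)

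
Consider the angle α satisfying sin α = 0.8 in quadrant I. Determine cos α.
cos α = √(1 - sin²α) = 0.6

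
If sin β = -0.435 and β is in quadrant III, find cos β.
cos β = -0.9004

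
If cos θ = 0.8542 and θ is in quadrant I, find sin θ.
sin θ = 0.5199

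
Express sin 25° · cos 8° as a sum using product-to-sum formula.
sin 25° cos 8° = (1/2)[sin(25°+8°) + sin(25°-8°)]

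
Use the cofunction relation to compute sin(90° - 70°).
sin(90° - 70°) = cos(70°) = 0.342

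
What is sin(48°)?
sin(48°) = 0.7431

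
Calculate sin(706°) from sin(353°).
sin(706°) = 2 sin 353° cos 353° = -0.2419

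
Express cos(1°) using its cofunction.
cos(1°) = sin(90° - 1°) = sin(89°)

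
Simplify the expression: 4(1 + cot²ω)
4(1 + cot²ω) = 4(csc²ω) (using Pythagorean identity)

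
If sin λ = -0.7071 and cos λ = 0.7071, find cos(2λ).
cos(2λ) = cos²λ - sin²λ = 0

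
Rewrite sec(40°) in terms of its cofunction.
sec(40°) = csc(90° - 40°) = csc(50°)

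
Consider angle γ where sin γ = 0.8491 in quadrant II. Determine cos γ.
cos γ = ±√(1 - sin²γ) = -0.5282 (negative in QII)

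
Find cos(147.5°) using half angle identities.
cos(147.5°) = -√((1 + cos 295°)/2) = -0.8434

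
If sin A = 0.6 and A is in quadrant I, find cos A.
cos A = 0.8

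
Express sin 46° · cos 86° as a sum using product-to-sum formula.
sin 46° cos 86° = (1/2)[sin(46°+86°) + sin(46°-86°)]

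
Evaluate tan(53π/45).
tan(53π/45) = 0.6249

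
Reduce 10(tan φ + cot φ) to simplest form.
10(tan φ + cot φ) = 10(sec φ csc φ) (using Quotient identities)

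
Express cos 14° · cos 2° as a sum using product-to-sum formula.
cos 14° cos 2° = (1/2)[cos(14°-2°) + cos(14°+2°)]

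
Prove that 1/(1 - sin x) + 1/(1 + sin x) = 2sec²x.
LHS = [(1 + sin x) + (1 - sin x)] / [(1 - sin x)(1 + sin x)] = 2/(1 - sin²x) = 2/cos²x = 2sec²x = RHS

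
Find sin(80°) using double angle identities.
sin(80°) = 2 sin 40° cos 40° = 0.9848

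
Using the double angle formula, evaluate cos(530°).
cos(530°) = cos²265° - sin²265° = -0.9848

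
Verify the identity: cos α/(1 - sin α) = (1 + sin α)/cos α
RHS = (1 + sin α)(1 - sin α) / (cos α(1 - sin α)) = (1 - sin²α) / (cos α(1 - sin α)) = cos²α / (cos α(1 - sin α)) = cos α/(1 - sin α) = LHS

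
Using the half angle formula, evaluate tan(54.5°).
tan(54.5°) = sin 109° / (1 + cos 109°) = 1.402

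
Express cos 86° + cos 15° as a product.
cos 86° + cos 15° = 2 cos(50.5°) cos(35.5°)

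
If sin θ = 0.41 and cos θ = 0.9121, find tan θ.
tan θ = sin θ / cos θ = 0.4495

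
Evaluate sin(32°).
sin(32°) = 0.5299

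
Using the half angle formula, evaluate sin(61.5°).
sin(61.5°) = √((1 - cos 123°)/2) = 0.8788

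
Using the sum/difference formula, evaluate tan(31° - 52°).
tan(31° - 52°) = (tan 31° - tan 52°)/(1 + tan 31° tan 52°) = -0.3839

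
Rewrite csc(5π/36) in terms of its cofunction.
csc(5π/36) = sec(π/2 - 5π/36) = sec(13π/36)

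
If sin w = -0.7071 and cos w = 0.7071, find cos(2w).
cos(2w) = cos²w - sin²w = 0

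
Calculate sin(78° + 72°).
sin(78° + 72°) = sin 78° cos 72° + cos 78° sin 72° = 1/2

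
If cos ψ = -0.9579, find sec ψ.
sec ψ = 1/cos ψ = -1.044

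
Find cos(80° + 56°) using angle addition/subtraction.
cos(80° + 56°) = cos 80° cos 56° - sin 80° sin 56° = -0.7193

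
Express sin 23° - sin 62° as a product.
sin 23° - sin 62° = 2 cos(42.5°) sin(-19.5°)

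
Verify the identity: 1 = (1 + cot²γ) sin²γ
RHS = csc²γ · sin²γ = (1/sin²γ) · sin²γ = 1 = LHS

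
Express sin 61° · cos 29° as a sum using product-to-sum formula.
sin 61° cos 29° = (1/2)[sin(61°+29°) + sin(61°-29°)]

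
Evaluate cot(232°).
cot(232°) = 0.7813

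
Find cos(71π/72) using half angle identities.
cos(71π/72) = -√((1 + cos 71π/36)/2) = -0.999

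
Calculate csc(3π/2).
csc(3π/2) = -1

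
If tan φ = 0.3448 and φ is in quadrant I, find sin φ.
sin φ = 0.326 (using tan²φ + 1 = sec²φ)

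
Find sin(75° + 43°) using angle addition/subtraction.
sin(75° + 43°) = sin 75° cos 43° + cos 75° sin 43° = 0.8829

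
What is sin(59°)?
sin(59°) = 0.8572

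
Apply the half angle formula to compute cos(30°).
cos(30°) = √((1 + cos 60°)/2) = √3/2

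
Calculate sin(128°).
sin(128°) = 0.788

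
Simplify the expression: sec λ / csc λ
sec λ / csc λ = tan λ (using Reciprocal identities)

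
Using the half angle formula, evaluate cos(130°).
cos(130°) = -√((1 + cos 260°)/2) = -0.6428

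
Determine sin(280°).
sin(280°) = -0.9848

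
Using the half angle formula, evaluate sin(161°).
sin(161°) = √((1 - cos 322°)/2) = 0.3256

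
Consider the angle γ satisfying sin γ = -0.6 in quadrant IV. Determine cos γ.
cos γ = √(1 - sin²γ) = 0.8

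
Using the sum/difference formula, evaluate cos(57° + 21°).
cos(57° + 21°) = cos 57° cos 21° - sin 57° sin 21° = 0.2079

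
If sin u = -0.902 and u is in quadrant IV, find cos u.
cos u = 0.4317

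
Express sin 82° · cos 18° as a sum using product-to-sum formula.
sin 82° cos 18° = (1/2)[sin(82°+18°) + sin(82°-18°)]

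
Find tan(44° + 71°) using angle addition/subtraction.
tan(44° + 71°) = (tan 44° + tan 71°)/(1 - tan 44° tan 71°) = -2.145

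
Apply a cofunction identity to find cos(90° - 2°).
cos(90° - 2°) = sin(2°) = 0.0349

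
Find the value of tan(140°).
tan(140°) = -0.8391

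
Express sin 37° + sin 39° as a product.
sin 37° + sin 39° = 2 sin(38°) cos(-1°)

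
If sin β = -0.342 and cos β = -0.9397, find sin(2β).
sin(2β) = 2 sin β cos β = 0.6428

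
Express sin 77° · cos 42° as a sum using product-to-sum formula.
sin 77° cos 42° = (1/2)[sin(77°+42°) + sin(77°-42°)]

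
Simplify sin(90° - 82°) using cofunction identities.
sin(90° - 82°) = cos(82°)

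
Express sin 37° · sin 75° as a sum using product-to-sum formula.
sin 37° sin 75° = (1/2)[cos(37°-75°) - cos(37°+75°)]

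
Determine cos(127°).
cos(127°) = -0.6018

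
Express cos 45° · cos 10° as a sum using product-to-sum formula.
cos 45° cos 10° = (1/2)[cos(45°-10°) + cos(45°+10°)]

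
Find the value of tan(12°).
tan(12°) = 0.2126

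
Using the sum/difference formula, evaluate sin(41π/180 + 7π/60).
sin(41π/180 + 7π/60) = sin 41π/180 cos 7π/60 + cos 41π/180 sin 7π/60 = 0.8829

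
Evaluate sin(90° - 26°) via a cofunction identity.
sin(90° - 26°) = cos(26°) = 0.8988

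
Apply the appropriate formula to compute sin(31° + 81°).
sin(31° + 81°) = sin 31° cos 81° + cos 31° sin 81° = 0.9272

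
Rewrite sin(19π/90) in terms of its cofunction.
sin(19π/90) = cos(π/2 - 19π/90) = cos(13π/45)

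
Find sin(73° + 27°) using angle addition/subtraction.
sin(73° + 27°) = sin 73° cos 27° + cos 73° sin 27° = 0.9848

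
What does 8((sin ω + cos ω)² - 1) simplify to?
8((sin ω + cos ω)² - 1) = 8(sin(2ω)) (using Pythagorean + double angle)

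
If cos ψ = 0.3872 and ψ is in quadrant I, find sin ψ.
sin ψ = 0.922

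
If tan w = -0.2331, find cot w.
cot w = 1/tan w = -4.29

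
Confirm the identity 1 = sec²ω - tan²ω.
RHS = 1/cos²ω - sin²ω/cos²ω = (1 - sin²ω)/cos²ω = cos²ω/cos²ω = 1 = LHS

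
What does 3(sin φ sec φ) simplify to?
3(sin φ sec φ) = 3(tan φ) (using Reciprocal + quotient)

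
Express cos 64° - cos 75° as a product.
cos 64° - cos 75° = -2 sin(69.5°) sin(-5.5°)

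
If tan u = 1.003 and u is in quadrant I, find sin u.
sin u = 0.7082 (using tan²u + 1 = sec²u)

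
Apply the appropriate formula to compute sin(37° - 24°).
sin(37° - 24°) = sin 37° cos 24° - cos 37° sin 24° = 0.225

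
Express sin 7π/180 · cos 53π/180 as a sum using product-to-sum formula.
sin 7π/180 cos 53π/180 = (1/2)[sin(7π/180+53π/180) + sin(7π/180-53π/180)]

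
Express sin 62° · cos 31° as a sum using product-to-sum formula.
sin 62° cos 31° = (1/2)[sin(62°+31°) + sin(62°-31°)]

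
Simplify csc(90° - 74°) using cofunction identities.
csc(90° - 74°) = sec(74°)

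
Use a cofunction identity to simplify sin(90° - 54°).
sin(90° - 54°) = cos(54°)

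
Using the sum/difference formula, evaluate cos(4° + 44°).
cos(4° + 44°) = cos 4° cos 44° - sin 4° sin 44° = 0.6691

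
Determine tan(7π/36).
tan(7π/36) = 0.7002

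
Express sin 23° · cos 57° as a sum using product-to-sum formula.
sin 23° cos 57° = (1/2)[sin(23°+57°) + sin(23°-57°)]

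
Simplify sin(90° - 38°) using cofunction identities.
sin(90° - 38°) = cos(38°)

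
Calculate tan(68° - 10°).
tan(68° - 10°) = (tan 68° - tan 10°)/(1 + tan 68° tan 10°) = 1.6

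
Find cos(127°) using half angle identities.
cos(127°) = -√((1 + cos 254°)/2) = -0.6018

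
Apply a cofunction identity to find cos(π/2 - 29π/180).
cos(π/2 - 29π/180) = sin(29π/180) = 0.4848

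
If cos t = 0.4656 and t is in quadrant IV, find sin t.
sin t = -0.885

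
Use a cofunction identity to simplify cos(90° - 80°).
cos(90° - 80°) = sin(80°)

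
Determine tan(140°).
tan(140°) = -0.8391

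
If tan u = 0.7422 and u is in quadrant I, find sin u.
sin u = 0.596 (using tan²u + 1 = sec²u)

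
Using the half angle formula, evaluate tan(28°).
tan(28°) = sin 56° / (1 + cos 56°) = 0.5317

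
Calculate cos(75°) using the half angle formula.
cos(75°) = √((1 + cos 150°)/2) = (√6-√2)/4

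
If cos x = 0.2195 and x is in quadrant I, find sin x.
sin x = 0.9756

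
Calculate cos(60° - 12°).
cos(60° - 12°) = cos 60° cos 12° + sin 60° sin 12° = 0.6691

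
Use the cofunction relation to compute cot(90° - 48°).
cot(90° - 48°) = tan(48°) = 1.111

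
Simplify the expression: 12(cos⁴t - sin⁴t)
12(cos⁴t - sin⁴t) = 12(cos(2t)) (using Factoring + double angle)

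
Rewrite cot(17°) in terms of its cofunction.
cot(17°) = tan(90° - 17°) = tan(73°)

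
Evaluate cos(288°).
cos(288°) = 0.309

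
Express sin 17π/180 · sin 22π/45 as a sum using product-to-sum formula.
sin 17π/180 sin 22π/45 = (1/2)[cos(17π/180-22π/45) - cos(17π/180+22π/45)]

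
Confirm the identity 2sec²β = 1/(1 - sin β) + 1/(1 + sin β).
RHS = [(1 + sin β) + (1 - sin β)] / [(1 - sin β)(1 + sin β)] = 2/(1 - sin²β) = 2/cos²β = 2sec²β = LHS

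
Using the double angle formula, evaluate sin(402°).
sin(402°) = 2 sin 201° cos 201° = 0.6691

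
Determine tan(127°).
tan(127°) = -1.327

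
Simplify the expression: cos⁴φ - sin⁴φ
cos⁴φ - sin⁴φ = cos(2φ) (using Factoring + double angle)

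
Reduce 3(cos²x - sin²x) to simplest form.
3(cos²x - sin²x) = 3(cos(2x)) (using Double angle)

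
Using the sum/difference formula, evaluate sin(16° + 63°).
sin(16° + 63°) = sin 16° cos 63° + cos 16° sin 63° = 0.9816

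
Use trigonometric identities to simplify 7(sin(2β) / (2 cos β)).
7(sin(2β) / (2 cos β)) = 7(sin β) (using Double angle)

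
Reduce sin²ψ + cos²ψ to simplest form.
sin²ψ + cos²ψ = 1 (using Pythagorean identity)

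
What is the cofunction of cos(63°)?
cos(63°) = sin(90° - 63°) = sin(27°)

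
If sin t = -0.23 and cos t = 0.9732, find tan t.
tan t = sin t / cos t = -0.2363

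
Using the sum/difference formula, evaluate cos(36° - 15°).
cos(36° - 15°) = cos 36° cos 15° + sin 36° sin 15° = 0.9336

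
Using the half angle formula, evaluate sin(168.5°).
sin(168.5°) = √((1 - cos 337°)/2) = 0.1994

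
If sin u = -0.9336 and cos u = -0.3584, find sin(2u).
sin(2u) = 2 sin u cos u = 0.6692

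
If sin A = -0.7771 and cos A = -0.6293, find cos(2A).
cos(2A) = cos²A - sin²A = -0.2079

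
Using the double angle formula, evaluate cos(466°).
cos(466°) = cos²233° - sin²233° = -0.2756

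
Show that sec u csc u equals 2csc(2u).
RHS = 2/sin(2u) = 2/(2 sin u cos u) = 1/(sin u cos u) = (1/cos u)(1/sin u) = sec u csc u = LHS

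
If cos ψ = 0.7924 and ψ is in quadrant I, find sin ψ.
sin ψ = 0.61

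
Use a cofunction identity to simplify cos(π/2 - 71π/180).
cos(π/2 - 71π/180) = sin(71π/180)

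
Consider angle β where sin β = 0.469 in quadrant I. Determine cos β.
cos β = √(1 - sin²β) = 0.8832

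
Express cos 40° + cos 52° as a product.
cos 40° + cos 52° = 2 cos(46°) cos(-6°)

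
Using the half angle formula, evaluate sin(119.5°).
sin(119.5°) = √((1 - cos 239°)/2) = 0.8704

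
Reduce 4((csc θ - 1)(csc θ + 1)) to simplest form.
4((csc θ - 1)(csc θ + 1)) = 4(cot²θ) (using Diff. of squares)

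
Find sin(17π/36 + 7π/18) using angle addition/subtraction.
sin(17π/36 + 7π/18) = sin 17π/36 cos 7π/18 + cos 17π/36 sin 7π/18 = 0.4226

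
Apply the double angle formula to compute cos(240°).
cos(240°) = cos²120° - sin²120° = -1/2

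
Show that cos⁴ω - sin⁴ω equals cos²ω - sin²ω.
LHS = (cos²ω - sin²ω)(cos²ω + sin²ω) = (cos²ω - sin²ω) · 1 = cos²ω - sin²ω = RHS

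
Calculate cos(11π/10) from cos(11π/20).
cos(11π/10) = cos²11π/20 - sin²11π/20 = -0.9511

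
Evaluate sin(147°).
sin(147°) = 0.5446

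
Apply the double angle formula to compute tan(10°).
tan(10°) = 2 tan 5° / (1 - tan²5°) = 0.1763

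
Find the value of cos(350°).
cos(350°) = 0.9848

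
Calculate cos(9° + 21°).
cos(9° + 21°) = cos 9° cos 21° - sin 9° sin 21° = √3/2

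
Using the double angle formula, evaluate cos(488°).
cos(488°) = cos²244° - sin²244° = -0.6157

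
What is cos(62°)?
cos(62°) = 0.4695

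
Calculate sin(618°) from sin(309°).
sin(618°) = 2 sin 309° cos 309° = -0.9781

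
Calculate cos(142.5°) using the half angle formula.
cos(142.5°) = -√((1 + cos 285°)/2) = -0.7934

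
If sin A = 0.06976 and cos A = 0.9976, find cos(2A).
cos(2A) = cos²A - sin²A = 0.9903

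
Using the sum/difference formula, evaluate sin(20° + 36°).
sin(20° + 36°) = sin 20° cos 36° + cos 20° sin 36° = 0.829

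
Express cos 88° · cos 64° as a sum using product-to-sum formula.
cos 88° cos 64° = (1/2)[cos(88°-64°) + cos(88°+64°)]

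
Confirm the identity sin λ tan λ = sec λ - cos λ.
RHS = 1/cos λ - cos λ = (1 - cos²λ)/cos λ = sin²λ/cos λ = sin λ · (sin λ/cos λ) = sin λ tan λ = LHS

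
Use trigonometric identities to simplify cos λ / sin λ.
cos λ / sin λ = cot λ (using Quotient identity)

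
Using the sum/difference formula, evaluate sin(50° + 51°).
sin(50° + 51°) = sin 50° cos 51° + cos 50° sin 51° = 0.9816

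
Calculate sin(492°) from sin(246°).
sin(492°) = 2 sin 246° cos 246° = 0.7431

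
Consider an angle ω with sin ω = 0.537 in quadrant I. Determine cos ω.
cos ω = √(1 - sin²ω) = 0.8436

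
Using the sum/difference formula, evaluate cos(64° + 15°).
cos(64° + 15°) = cos 64° cos 15° - sin 64° sin 15° = 0.1908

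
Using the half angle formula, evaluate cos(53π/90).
cos(53π/90) = -√((1 + cos 53π/45)/2) = -0.2756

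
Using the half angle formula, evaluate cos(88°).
cos(88°) = √((1 + cos 176°)/2) = 0.0349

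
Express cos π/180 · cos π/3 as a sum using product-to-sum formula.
cos π/180 cos π/3 = (1/2)[cos(π/180-π/3) + cos(π/180+π/3)]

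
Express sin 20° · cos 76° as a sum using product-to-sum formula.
sin 20° cos 76° = (1/2)[sin(20°+76°) + sin(20°-76°)]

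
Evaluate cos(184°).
cos(184°) = -0.9976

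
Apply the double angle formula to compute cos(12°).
cos(12°) = 1 - 2sin²6° = 0.9781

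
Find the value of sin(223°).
sin(223°) = -0.682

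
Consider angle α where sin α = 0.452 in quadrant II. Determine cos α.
cos α = ±√(1 - sin²α) = -0.892 (negative in QII)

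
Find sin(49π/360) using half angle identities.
sin(49π/360) = √((1 - cos 49π/180)/2) = 0.4147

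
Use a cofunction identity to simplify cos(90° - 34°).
cos(90° - 34°) = sin(34°)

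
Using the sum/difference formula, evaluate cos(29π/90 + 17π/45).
cos(29π/90 + 17π/45) = cos 29π/90 cos 17π/45 - sin 29π/90 sin 17π/45 = -0.5878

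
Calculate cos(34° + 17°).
cos(34° + 17°) = cos 34° cos 17° - sin 34° sin 17° = 0.6293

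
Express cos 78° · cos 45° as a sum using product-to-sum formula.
cos 78° cos 45° = (1/2)[cos(78°-45°) + cos(78°+45°)]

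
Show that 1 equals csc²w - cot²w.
RHS = 1/sin²w - cos²w/sin²w = (1 - cos²w)/sin²w = sin²w/sin²w = 1 = LHS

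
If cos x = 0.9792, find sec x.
sec x = 1/cos x = 1.021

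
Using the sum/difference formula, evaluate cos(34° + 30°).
cos(34° + 30°) = cos 34° cos 30° - sin 34° sin 30° = 0.4384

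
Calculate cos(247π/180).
cos(247π/180) = -0.3907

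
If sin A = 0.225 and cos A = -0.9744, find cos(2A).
cos(2A) = cos²A - sin²A = 0.8988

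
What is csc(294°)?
csc(294°) = -1.095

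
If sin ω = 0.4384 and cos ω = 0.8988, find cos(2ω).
cos(2ω) = cos²ω - sin²ω = 0.6156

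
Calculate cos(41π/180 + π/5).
cos(41π/180 + π/5) = cos 41π/180 cos π/5 - sin 41π/180 sin π/5 = 0.225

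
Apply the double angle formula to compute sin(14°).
sin(14°) = 2 sin 7° cos 7° = 0.2419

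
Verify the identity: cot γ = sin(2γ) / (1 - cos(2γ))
RHS = 2 sin γ cos γ / (2sin²γ) = cos γ/sin γ = cot γ = LHS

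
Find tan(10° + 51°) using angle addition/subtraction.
tan(10° + 51°) = (tan 10° + tan 51°)/(1 - tan 10° tan 51°) = 1.804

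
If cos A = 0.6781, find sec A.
sec A = 1/cos A = 1.475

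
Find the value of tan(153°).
tan(153°) = -0.5095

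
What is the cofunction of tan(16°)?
tan(16°) = cot(90° - 16°) = cot(74°)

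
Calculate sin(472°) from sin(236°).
sin(472°) = 2 sin 236° cos 236° = 0.9272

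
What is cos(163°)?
cos(163°) = -0.9563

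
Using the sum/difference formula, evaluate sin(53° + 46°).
sin(53° + 46°) = sin 53° cos 46° + cos 53° sin 46° = 0.9877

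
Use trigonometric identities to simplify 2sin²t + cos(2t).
2sin²t + cos(2t) = 1 (using Double angle)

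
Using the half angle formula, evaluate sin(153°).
sin(153°) = √((1 - cos 306°)/2) = 0.454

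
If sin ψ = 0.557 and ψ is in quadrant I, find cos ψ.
cos ψ = 0.8305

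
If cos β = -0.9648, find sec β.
sec β = 1/cos β = -1.036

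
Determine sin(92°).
sin(92°) = 0.9994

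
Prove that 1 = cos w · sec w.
RHS = cos w · (1/cos w) = 1 = LHS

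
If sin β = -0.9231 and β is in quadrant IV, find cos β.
cos β = 0.3846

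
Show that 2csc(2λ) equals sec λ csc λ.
LHS = 2/sin(2λ) = 2/(2 sin λ cos λ) = 1/(sin λ cos λ) = (1/cos λ)(1/sin λ) = sec λ csc λ = RHS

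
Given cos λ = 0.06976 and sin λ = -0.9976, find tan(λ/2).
tan(λ/2) = sin λ / (1 + cos λ) = -0.9325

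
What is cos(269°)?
cos(269°) = -0.01745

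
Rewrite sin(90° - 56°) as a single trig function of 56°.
sin(90° - 56°) = cos(56°)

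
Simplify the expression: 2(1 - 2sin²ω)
2(1 - 2sin²ω) = 2(cos(2ω)) (using Double angle)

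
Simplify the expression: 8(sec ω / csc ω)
8(sec ω / csc ω) = 8(tan ω) (using Reciprocal identities)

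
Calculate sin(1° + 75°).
sin(1° + 75°) = sin 1° cos 75° + cos 1° sin 75° = 0.9703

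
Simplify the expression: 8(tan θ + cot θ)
8(tan θ + cot θ) = 8(sec θ csc θ) (using Quotient identities)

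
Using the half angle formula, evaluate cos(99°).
cos(99°) = -√((1 + cos 198°)/2) = -0.1564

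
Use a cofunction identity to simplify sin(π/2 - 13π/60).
sin(π/2 - 13π/60) = cos(13π/60)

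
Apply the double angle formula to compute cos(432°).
cos(432°) = cos²216° - sin²216° = 0.309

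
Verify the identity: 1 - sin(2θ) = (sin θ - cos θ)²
RHS = sin²θ - 2 sin θ cos θ + cos²θ = (sin²θ + cos²θ) - 2 sin θ cos θ = 1 - sin(2θ) = LHS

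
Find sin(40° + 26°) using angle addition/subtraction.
sin(40° + 26°) = sin 40° cos 26° + cos 40° sin 26° = 0.9135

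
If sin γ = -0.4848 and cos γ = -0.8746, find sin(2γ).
sin(2γ) = 2 sin γ cos γ = 0.848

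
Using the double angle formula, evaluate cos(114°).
cos(114°) = cos²57° - sin²57° = -0.4067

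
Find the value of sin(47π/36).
sin(47π/36) = -0.8192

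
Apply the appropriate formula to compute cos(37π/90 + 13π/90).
cos(37π/90 + 13π/90) = cos 37π/90 cos 13π/90 - sin 37π/90 sin 13π/90 = -0.1736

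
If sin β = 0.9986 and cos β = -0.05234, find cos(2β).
cos(2β) = cos²β - sin²β = -0.9945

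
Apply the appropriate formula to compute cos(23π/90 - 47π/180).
cos(23π/90 - 47π/180) = cos 23π/90 cos 47π/180 + sin 23π/90 sin 47π/180 = 0.9998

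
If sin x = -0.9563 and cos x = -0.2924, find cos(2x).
cos(2x) = cos²x - sin²x = -0.829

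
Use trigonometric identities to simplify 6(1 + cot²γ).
6(1 + cot²γ) = 6(csc²γ) (using Pythagorean identity)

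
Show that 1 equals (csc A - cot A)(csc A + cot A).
RHS = csc²A - cot²A = (1 + cot²A) - cot²A = 1 = LHS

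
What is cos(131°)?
cos(131°) = -0.6561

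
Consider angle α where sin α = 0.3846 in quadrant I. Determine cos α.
cos α = √(1 - sin²α) = 0.9231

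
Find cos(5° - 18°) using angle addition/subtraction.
cos(5° - 18°) = cos 5° cos 18° + sin 5° sin 18° = 0.9744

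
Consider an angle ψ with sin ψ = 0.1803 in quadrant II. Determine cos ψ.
cos ψ = ±√(1 - sin²ψ) = -0.9836 (negative in QII)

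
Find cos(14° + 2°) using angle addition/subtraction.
cos(14° + 2°) = cos 14° cos 2° - sin 14° sin 2° = 0.9613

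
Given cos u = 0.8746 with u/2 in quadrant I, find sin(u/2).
sin(u/2) = ±√((1 - cos u)/2); positive since u/2 ∈ QI, so sin(u/2) = 0.2504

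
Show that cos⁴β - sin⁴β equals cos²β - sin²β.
LHS = (cos²β - sin²β)(cos²β + sin²β) = (cos²β - sin²β) · 1 = cos²β - sin²β = RHS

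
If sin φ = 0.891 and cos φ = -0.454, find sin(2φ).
sin(2φ) = 2 sin φ cos φ = -0.809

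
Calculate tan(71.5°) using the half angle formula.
tan(71.5°) = sin 143° / (1 + cos 143°) = 2.989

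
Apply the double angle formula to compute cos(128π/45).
cos(128π/45) = cos²64π/45 - sin²64π/45 = -0.8829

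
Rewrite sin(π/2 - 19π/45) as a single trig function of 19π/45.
sin(π/2 - 19π/45) = cos(19π/45)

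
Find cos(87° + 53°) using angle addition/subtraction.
cos(87° + 53°) = cos 87° cos 53° - sin 87° sin 53° = -0.766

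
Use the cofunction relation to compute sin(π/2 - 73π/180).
sin(π/2 - 73π/180) = cos(73π/180) = 0.2924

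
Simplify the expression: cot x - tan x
cot x - tan x = 2 cot(2x) (using Double angle)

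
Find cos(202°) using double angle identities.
cos(202°) = cos²101° - sin²101° = -0.9272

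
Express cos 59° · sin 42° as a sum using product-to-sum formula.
cos 59° sin 42° = (1/2)[sin(59°+42°) - sin(59°-42°)]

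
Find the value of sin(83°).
sin(83°) = 0.9925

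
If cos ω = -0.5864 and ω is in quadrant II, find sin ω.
sin ω = 0.81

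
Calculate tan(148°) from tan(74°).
tan(148°) = 2 tan 74° / (1 - tan²74°) = -0.6249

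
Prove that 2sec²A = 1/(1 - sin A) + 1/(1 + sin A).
RHS = [(1 + sin A) + (1 - sin A)] / [(1 - sin A)(1 + sin A)] = 2/(1 - sin²A) = 2/cos²A = 2sec²A = LHS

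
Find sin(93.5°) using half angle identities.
sin(93.5°) = √((1 - cos 187°)/2) = 0.9981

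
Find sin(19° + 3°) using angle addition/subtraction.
sin(19° + 3°) = sin 19° cos 3° + cos 19° sin 3° = 0.3746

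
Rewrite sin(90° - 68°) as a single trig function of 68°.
sin(90° - 68°) = cos(68°)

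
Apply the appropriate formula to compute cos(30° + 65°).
cos(30° + 65°) = cos 30° cos 65° - sin 30° sin 65° = -0.08716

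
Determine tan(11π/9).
tan(11π/9) = 0.8391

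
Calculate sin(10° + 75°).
sin(10° + 75°) = sin 10° cos 75° + cos 10° sin 75° = 0.9962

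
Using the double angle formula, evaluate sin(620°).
sin(620°) = 2 sin 310° cos 310° = -0.9848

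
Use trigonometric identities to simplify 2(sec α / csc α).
2(sec α / csc α) = 2(tan α) (using Reciprocal identities)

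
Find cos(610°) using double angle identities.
cos(610°) = cos²305° - sin²305° = -0.342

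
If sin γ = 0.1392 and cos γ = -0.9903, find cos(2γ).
cos(2γ) = cos²γ - sin²γ = 0.9613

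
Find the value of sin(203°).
sin(203°) = -0.3907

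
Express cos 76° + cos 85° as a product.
cos 76° + cos 85° = 2 cos(80.5°) cos(-4.5°)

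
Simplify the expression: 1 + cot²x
1 + cot²x = csc²x (using Pythagorean identity)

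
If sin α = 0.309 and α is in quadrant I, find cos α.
cos α = 0.9511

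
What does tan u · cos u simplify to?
tan u · cos u = sin u (using Quotient identity)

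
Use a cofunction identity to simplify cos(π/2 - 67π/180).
cos(π/2 - 67π/180) = sin(67π/180)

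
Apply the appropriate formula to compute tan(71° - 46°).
tan(71° - 46°) = (tan 71° - tan 46°)/(1 + tan 71° tan 46°) = 0.4663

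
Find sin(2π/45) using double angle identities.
sin(2π/45) = 2 sin π/45 cos π/45 = 0.1392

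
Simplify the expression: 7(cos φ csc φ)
7(cos φ csc φ) = 7(cot φ) (using Reciprocal + quotient)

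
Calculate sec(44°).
sec(44°) = 1.39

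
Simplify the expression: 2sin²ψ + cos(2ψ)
2sin²ψ + cos(2ψ) = 1 (using Double angle)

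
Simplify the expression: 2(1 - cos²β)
2(1 - cos²β) = 2(sin²β) (using Pythagorean identity)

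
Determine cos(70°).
cos(70°) = 0.342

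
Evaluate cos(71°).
cos(71°) = 0.3256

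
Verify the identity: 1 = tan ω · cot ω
RHS = (sin ω/cos ω) · (cos ω/sin ω) = 1 = LHS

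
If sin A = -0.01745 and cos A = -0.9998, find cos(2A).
cos(2A) = cos²A - sin²A = 0.9993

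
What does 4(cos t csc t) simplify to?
4(cos t csc t) = 4(cot t) (using Reciprocal + quotient)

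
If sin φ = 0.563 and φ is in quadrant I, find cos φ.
cos φ = 0.8265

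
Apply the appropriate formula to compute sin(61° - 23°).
sin(61° - 23°) = sin 61° cos 23° - cos 61° sin 23° = 0.6157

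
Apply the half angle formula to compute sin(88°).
sin(88°) = √((1 - cos 176°)/2) = 0.9994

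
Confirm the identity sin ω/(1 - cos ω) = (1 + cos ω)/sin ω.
LHS = sin ω(1 + cos ω) / ((1 - cos ω)(1 + cos ω)) = sin ω(1 + cos ω) / (1 - cos²ω) = sin ω(1 + cos ω) / sin²ω = (1 + cos ω)/sin ω = RHS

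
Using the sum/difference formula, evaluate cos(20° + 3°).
cos(20° + 3°) = cos 20° cos 3° - sin 20° sin 3° = 0.9205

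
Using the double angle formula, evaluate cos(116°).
cos(116°) = cos²58° - sin²58° = -0.4384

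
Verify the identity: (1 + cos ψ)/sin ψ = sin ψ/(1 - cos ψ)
RHS = sin ψ(1 + cos ψ) / ((1 - cos ψ)(1 + cos ψ)) = sin ψ(1 + cos ψ) / (1 - cos²ψ) = sin ψ(1 + cos ψ) / sin²ψ = (1 + cos ψ)/sin ψ = LHS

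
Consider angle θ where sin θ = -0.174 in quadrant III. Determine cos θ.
cos θ = ±√(1 - sin²θ) = -0.9847 (negative in QIII)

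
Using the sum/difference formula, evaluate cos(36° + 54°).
cos(36° + 54°) = cos 36° cos 54° - sin 36° sin 54° = 0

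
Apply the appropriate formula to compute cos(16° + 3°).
cos(16° + 3°) = cos 16° cos 3° - sin 16° sin 3° = 0.9455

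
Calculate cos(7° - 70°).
cos(7° - 70°) = cos 7° cos 70° + sin 7° sin 70° = 0.454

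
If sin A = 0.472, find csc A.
csc A = 1/sin A = 2.119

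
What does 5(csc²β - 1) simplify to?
5(csc²β - 1) = 5(cot²β) (using Pythagorean identity)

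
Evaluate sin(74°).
sin(74°) = 0.9613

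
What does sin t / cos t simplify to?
sin t / cos t = tan t (using Quotient identity)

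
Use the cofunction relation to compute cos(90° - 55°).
cos(90° - 55°) = sin(55°) = 0.8192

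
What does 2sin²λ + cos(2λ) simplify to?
2sin²λ + cos(2λ) = 1 (using Double angle)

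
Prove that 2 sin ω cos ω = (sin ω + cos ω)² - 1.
RHS = sin²ω + 2 sin ω cos ω + cos²ω - 1 = (sin²ω + cos²ω) + 2 sin ω cos ω - 1 = 1 + 2 sin ω cos ω - 1 = 2 sin ω cos ω = LHS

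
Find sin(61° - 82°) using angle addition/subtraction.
sin(61° - 82°) = sin 61° cos 82° - cos 61° sin 82° = -0.3584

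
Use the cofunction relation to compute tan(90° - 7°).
tan(90° - 7°) = cot(7°) = 8.144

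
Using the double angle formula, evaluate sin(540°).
sin(540°) = 2 sin 270° cos 270° = 0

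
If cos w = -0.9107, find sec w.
sec w = 1/cos w = -1.098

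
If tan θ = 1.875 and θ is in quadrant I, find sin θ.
sin θ = 0.8824 (using tan²θ + 1 = sec²θ)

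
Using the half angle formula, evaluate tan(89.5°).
tan(89.5°) = sin 179° / (1 + cos 179°) = 114.6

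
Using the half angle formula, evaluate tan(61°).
tan(61°) = sin 122° / (1 + cos 122°) = 1.804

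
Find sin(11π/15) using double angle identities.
sin(11π/15) = 2 sin 11π/30 cos 11π/30 = 0.7431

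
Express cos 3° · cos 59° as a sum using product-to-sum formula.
cos 3° cos 59° = (1/2)[cos(3°-59°) + cos(3°+59°)]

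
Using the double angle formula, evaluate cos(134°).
cos(134°) = cos²67° - sin²67° = -0.6947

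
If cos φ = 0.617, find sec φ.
sec φ = 1/cos φ = 1.621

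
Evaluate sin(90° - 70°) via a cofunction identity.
sin(90° - 70°) = cos(70°) = 0.342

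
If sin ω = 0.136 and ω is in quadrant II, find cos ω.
cos ω = -0.9907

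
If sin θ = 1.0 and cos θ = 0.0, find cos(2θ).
cos(2θ) = cos²θ - sin²θ = -1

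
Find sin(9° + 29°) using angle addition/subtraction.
sin(9° + 29°) = sin 9° cos 29° + cos 9° sin 29° = 0.6157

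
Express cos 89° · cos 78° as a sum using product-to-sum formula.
cos 89° cos 78° = (1/2)[cos(89°-78°) + cos(89°+78°)]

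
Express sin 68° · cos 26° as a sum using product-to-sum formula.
sin 68° cos 26° = (1/2)[sin(68°+26°) + sin(68°-26°)]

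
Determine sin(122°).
sin(122°) = 0.848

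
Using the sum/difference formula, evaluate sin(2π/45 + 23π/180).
sin(2π/45 + 23π/180) = sin 2π/45 cos 23π/180 + cos 2π/45 sin 23π/180 = 0.515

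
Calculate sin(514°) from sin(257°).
sin(514°) = 2 sin 257° cos 257° = 0.4384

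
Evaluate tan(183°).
tan(183°) = 0.05241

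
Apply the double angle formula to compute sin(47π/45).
sin(47π/45) = 2 sin 47π/90 cos 47π/90 = -0.1392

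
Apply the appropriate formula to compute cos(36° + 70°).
cos(36° + 70°) = cos 36° cos 70° - sin 36° sin 70° = -0.2756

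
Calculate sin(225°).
sin(225°) = -√2/2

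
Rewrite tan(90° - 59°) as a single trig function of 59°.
tan(90° - 59°) = cot(59°)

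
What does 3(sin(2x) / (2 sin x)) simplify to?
3(sin(2x) / (2 sin x)) = 3(cos x) (using Double angle)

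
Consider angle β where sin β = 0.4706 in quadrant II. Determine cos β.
cos β = ±√(1 - sin²β) = -0.8823 (negative in QII)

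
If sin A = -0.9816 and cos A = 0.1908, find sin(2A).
sin(2A) = 2 sin A cos A = -0.3746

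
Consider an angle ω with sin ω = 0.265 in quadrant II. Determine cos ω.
cos ω = ±√(1 - sin²ω) = -0.9642 (negative in QII)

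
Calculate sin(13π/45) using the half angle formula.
sin(13π/45) = √((1 - cos 26π/45)/2) = 0.788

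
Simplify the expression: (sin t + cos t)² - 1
(sin t + cos t)² - 1 = sin(2t) (using Pythagorean + double angle)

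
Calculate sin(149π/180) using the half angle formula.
sin(149π/180) = √((1 - cos 149π/90)/2) = 0.515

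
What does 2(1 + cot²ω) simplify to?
2(1 + cot²ω) = 2(csc²ω) (using Pythagorean identity)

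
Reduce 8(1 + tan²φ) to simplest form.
8(1 + tan²φ) = 8(sec²φ) (using Pythagorean identity)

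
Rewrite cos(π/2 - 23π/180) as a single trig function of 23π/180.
cos(π/2 - 23π/180) = sin(23π/180)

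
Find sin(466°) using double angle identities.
sin(466°) = 2 sin 233° cos 233° = 0.9613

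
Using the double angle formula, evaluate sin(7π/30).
sin(7π/30) = 2 sin 7π/60 cos 7π/60 = 0.6691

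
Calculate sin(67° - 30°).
sin(67° - 30°) = sin 67° cos 30° - cos 67° sin 30° = 0.6018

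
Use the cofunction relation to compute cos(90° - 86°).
cos(90° - 86°) = sin(86°) = 0.9976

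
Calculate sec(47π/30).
sec(47π/30) = 4.81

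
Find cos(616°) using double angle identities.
cos(616°) = 1 - 2sin²308° = -0.2419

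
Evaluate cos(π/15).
cos(π/15) = 0.9781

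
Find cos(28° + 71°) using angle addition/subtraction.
cos(28° + 71°) = cos 28° cos 71° - sin 28° sin 71° = -0.1564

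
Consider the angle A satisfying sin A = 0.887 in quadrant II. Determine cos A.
cos A = ±√(1 - sin²A) = -0.4618 (negative in QII)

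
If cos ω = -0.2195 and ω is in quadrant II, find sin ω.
sin ω = 0.9756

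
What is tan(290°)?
tan(290°) = -2.747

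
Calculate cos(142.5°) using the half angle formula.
cos(142.5°) = -√((1 + cos 285°)/2) = -0.7934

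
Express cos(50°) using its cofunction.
cos(50°) = sin(90° - 50°) = sin(40°)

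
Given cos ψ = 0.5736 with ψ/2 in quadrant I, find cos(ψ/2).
cos(ψ/2) = ±√((1 + cos ψ)/2); positive since ψ/2 ∈ QI, so cos(ψ/2) = 0.887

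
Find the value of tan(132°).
tan(132°) = -1.111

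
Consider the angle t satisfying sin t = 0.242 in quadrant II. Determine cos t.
cos t = ±√(1 - sin²t) = -0.9703 (negative in QII)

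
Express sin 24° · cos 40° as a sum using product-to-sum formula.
sin 24° cos 40° = (1/2)[sin(24°+40°) + sin(24°-40°)]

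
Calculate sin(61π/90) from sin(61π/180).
sin(61π/90) = 2 sin 61π/180 cos 61π/180 = 0.848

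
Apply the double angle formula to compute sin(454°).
sin(454°) = 2 sin 227° cos 227° = 0.9976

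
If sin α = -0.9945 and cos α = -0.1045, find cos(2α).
cos(2α) = cos²α - sin²α = -0.9781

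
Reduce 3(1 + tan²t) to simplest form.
3(1 + tan²t) = 3(sec²t) (using Pythagorean identity)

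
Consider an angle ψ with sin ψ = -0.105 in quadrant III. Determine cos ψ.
cos ψ = ±√(1 - sin²ψ) = -0.9945 (negative in QIII)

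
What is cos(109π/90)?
cos(109π/90) = -0.788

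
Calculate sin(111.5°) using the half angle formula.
sin(111.5°) = √((1 - cos 223°)/2) = 0.9304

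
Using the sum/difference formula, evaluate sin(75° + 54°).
sin(75° + 54°) = sin 75° cos 54° + cos 75° sin 54° = 0.7771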